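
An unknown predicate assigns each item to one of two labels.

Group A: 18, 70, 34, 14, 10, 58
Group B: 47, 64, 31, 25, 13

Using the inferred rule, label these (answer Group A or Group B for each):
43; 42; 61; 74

Group B, Group A, Group B, Group A

'Group A' ⟺ ≡ 2 (mod 4).
43: Group B (43 mod 4 = 3).
42: Group A (42 mod 4 = 2).
61: Group B (61 mod 4 = 1).
74: Group A (74 mod 4 = 2).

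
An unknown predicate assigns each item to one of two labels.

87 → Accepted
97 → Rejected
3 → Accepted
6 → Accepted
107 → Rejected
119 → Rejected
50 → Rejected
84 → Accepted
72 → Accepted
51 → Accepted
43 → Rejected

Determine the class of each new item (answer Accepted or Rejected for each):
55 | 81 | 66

Rejected, Accepted, Accepted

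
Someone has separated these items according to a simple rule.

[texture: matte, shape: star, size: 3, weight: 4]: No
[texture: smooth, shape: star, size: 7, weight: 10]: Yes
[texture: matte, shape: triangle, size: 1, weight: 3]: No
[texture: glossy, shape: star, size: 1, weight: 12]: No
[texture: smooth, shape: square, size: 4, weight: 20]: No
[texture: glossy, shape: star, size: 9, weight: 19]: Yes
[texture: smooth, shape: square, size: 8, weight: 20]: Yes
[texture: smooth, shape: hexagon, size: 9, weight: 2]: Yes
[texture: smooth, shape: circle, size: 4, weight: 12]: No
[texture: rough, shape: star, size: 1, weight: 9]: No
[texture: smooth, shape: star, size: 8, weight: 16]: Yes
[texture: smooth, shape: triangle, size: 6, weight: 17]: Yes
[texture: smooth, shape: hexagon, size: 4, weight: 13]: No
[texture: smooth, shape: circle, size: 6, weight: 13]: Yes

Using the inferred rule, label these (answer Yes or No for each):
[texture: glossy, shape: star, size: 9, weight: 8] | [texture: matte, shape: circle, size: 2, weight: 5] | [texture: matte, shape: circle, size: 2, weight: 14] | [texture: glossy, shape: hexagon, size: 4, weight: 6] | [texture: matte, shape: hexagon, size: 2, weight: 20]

Yes, No, No, No, No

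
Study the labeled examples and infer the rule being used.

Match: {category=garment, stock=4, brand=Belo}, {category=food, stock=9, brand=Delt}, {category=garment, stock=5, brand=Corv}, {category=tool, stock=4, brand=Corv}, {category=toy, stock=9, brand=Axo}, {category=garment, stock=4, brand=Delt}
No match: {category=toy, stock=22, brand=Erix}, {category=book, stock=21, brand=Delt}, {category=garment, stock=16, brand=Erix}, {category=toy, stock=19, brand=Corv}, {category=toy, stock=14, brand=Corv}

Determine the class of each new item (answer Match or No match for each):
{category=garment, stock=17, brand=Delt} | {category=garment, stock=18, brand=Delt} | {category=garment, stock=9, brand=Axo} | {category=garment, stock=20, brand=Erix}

No match, No match, Match, No match

The pattern is that an item is 'Match' exactly when: stock ≤ 9.
{category=garment, stock=17, brand=Delt} — stock = 17, hence No match.
{category=garment, stock=18, brand=Delt} — stock = 18, hence No match.
{category=garment, stock=9, brand=Axo} — stock = 9, hence Match.
{category=garment, stock=20, brand=Erix} — stock = 20, hence No match.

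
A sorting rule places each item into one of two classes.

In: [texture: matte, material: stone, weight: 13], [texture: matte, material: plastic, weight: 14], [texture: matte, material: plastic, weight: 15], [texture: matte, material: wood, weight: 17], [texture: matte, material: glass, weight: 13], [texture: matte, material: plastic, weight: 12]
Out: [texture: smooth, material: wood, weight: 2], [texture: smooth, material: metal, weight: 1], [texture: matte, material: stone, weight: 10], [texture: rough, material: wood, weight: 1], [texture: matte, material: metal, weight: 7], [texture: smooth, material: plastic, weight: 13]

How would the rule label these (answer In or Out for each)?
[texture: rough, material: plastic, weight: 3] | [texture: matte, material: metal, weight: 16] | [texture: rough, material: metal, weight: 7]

The distinguishing property — texture is matte AND weight ≥ 12 — holds for all the 'In' cases and none of the 'Out' cases.

Out, In, Out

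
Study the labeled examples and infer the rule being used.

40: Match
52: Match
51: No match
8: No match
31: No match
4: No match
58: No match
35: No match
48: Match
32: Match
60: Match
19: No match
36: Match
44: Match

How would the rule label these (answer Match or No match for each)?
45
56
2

The rule appears to be: multiple of 4 AND at least 19.

No match, Match, No match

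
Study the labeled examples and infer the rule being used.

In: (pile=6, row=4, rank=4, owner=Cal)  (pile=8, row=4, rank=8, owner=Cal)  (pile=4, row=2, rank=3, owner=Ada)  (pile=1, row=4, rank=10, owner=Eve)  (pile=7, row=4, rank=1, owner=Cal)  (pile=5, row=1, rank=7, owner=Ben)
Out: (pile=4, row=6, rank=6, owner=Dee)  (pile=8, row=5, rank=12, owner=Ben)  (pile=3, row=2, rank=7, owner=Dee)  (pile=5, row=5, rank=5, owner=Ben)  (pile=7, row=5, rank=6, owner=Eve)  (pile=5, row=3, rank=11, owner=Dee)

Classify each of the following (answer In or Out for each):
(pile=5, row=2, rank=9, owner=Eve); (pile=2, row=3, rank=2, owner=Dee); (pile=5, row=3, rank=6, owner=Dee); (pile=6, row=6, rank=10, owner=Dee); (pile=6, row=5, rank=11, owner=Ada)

One predicate separates the groups cleanly: owner is not Dee AND row ≤ 4.
(pile=5, row=2, rank=9, owner=Eve) → owner is Eve, row = 2 → In.
(pile=2, row=3, rank=2, owner=Dee) → owner is Dee, row = 3 → Out.
(pile=5, row=3, rank=6, owner=Dee) → owner is Dee, row = 3 → Out.
(pile=6, row=6, rank=10, owner=Dee) → owner is Dee, row = 6 → Out.
(pile=6, row=5, rank=11, owner=Ada) → owner is Ada, row = 5 → Out.

In, Out, Out, Out, Out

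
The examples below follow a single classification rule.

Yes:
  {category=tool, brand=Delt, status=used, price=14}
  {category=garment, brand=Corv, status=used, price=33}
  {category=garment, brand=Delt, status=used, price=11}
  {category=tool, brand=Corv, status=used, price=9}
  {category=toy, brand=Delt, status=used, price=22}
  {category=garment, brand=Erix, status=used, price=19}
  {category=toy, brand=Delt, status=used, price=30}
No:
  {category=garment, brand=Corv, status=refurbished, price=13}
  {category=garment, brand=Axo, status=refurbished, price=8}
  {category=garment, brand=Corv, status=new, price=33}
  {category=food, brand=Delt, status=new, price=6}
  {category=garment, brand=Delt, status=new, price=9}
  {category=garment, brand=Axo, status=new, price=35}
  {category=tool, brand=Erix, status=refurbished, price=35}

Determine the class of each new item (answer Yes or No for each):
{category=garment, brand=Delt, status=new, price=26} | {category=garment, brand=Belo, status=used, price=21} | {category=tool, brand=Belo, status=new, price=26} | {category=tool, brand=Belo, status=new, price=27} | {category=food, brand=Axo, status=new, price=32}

One predicate separates the groups cleanly: status is used.
{category=garment, brand=Delt, status=new, price=26} — status is new, hence No. {category=garment, brand=Belo, status=used, price=21} — status is used, hence Yes. {category=tool, brand=Belo, status=new, price=26} — status is new, hence No. {category=tool, brand=Belo, status=new, price=27} — status is new, hence No. {category=food, brand=Axo, status=new, price=32} — status is new, hence No.

No, Yes, No, No, No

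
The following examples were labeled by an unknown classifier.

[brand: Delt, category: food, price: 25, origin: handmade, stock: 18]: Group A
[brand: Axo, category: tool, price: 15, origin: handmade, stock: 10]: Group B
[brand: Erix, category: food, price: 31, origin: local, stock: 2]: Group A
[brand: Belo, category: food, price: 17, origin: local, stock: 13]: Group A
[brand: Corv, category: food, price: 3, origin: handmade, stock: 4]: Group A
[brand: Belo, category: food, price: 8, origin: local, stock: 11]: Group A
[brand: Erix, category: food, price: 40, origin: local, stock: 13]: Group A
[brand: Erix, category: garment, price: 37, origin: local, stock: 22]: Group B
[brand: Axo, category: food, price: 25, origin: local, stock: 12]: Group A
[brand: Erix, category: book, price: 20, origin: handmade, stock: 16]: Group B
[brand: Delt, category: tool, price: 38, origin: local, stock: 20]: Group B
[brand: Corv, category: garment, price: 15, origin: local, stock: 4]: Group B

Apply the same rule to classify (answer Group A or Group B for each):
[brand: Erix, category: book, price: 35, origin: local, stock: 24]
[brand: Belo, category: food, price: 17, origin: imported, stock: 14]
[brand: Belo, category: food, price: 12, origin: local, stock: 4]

Group B, Group A, Group A

The distinguishing property — category is food — holds for all the 'Group A' cases and none of the 'Group B' cases.
[brand: Erix, category: book, price: 35, origin: local, stock: 24] — category is book, hence Group B.
[brand: Belo, category: food, price: 17, origin: imported, stock: 14] — category is food, hence Group A.
[brand: Belo, category: food, price: 12, origin: local, stock: 4] — category is food, hence Group A.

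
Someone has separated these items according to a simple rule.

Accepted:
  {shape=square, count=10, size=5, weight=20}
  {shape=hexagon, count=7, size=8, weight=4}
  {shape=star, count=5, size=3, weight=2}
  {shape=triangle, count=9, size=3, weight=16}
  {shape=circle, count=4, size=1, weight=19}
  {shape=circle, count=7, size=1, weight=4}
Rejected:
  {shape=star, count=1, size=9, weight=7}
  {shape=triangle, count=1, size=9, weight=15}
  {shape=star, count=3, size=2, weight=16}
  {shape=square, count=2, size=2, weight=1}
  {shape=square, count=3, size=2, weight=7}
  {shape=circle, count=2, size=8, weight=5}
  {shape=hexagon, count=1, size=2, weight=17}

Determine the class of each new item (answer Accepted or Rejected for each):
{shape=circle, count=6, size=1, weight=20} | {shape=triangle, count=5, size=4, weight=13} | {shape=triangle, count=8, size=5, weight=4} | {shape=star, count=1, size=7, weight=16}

Accepted, Accepted, Accepted, Rejected

The rule appears to be: count ≥ 4.
{shape=circle, count=6, size=1, weight=20}: count = 6 — matches, so Accepted.
{shape=triangle, count=5, size=4, weight=13}: count = 5 — matches, so Accepted.
{shape=triangle, count=8, size=5, weight=4}: count = 8 — matches, so Accepted.
{shape=star, count=1, size=7, weight=16}: count = 1 — doesn't match, so Rejected.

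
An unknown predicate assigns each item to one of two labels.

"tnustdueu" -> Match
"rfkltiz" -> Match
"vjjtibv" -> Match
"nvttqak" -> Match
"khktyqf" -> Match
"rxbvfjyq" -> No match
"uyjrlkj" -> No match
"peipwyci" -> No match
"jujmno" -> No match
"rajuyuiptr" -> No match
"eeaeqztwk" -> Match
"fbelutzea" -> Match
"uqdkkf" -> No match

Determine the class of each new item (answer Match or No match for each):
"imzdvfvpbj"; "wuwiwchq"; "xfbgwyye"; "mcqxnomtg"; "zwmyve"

One predicate separates the groups cleanly: odd length AND contains 't'.

No match, No match, No match, Match, No match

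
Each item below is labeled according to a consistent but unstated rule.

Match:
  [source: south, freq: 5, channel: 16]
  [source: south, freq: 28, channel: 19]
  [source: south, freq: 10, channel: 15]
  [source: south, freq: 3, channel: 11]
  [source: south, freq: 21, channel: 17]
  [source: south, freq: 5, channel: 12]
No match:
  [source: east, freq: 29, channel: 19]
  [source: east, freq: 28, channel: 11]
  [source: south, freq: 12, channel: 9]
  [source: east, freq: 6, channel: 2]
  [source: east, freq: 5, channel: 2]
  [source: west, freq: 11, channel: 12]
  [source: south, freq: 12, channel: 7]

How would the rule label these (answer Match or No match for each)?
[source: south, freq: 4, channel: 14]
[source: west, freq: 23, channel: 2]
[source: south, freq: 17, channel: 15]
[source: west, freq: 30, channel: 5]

The simplest hypothesis consistent with all the labels is: source is south AND channel ≥ 11.
[source: south, freq: 4, channel: 14] → source is south, channel = 14 → Match. [source: west, freq: 23, channel: 2] → source is west, channel = 2 → No match. [source: south, freq: 17, channel: 15] → source is south, channel = 15 → Match. [source: west, freq: 30, channel: 5] → source is west, channel = 5 → No match.

Match, No match, Match, No match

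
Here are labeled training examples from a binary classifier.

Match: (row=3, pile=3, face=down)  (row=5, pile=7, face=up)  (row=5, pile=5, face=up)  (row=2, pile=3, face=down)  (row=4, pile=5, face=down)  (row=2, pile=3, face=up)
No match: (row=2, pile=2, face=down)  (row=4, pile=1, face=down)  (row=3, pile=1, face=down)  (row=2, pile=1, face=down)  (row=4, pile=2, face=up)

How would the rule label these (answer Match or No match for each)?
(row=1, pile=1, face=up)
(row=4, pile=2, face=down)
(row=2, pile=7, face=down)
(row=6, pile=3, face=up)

No match, No match, Match, Match

The simplest hypothesis consistent with all the labels is: pile ≥ 3.
(row=1, pile=1, face=up) → pile = 1 → No match. (row=4, pile=2, face=down) → pile = 2 → No match. (row=2, pile=7, face=down) → pile = 7 → Match. (row=6, pile=3, face=up) → pile = 3 → Match.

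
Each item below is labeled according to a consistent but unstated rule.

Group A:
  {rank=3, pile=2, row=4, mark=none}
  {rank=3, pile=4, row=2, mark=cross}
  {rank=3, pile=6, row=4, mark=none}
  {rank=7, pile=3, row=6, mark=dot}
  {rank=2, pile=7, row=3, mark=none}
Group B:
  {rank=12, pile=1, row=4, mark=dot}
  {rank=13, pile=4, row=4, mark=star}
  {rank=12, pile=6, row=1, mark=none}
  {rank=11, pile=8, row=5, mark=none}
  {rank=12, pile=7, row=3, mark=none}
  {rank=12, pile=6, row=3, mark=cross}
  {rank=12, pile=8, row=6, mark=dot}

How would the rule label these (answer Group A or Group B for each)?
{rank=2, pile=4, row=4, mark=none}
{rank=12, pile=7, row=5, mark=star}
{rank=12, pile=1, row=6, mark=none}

A rule that fits every label: rank ≤ 7 — true of each 'Group A' example, false of each 'Group B' one.
{rank=2, pile=4, row=4, mark=none}: rank = 2 — has this property, so Group A. {rank=12, pile=7, row=5, mark=star}: rank = 12 — does not fit, so Group B. {rank=12, pile=1, row=6, mark=none}: rank = 12 — does not fit, so Group B.

Group A, Group B, Group B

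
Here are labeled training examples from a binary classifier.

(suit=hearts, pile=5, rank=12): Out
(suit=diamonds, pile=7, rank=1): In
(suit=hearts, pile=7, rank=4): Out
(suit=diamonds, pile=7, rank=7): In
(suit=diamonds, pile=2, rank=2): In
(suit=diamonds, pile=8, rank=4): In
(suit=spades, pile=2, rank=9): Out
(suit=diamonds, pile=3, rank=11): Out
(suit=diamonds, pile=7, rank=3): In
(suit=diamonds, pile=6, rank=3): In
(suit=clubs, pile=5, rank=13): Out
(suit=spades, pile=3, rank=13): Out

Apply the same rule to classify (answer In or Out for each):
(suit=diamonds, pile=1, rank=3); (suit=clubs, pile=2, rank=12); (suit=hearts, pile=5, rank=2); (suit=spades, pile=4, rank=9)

Every 'In' example satisfies: suit is diamonds AND rank ≤ 7. None of the 'Out' examples do.
(suit=diamonds, pile=1, rank=3): suit is diamonds, rank = 3 — qualifies, so In.
(suit=clubs, pile=2, rank=12): suit is clubs, rank = 12 — fails this test, so Out.
(suit=hearts, pile=5, rank=2): suit is hearts, rank = 2 — fails this test, so Out.
(suit=spades, pile=4, rank=9): suit is spades, rank = 9 — fails this test, so Out.

In, Out, Out, Out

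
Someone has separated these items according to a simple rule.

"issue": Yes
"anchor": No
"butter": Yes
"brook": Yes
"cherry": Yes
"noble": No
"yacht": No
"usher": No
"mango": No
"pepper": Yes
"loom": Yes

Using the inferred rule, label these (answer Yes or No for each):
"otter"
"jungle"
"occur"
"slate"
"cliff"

Yes, No, Yes, No, Yes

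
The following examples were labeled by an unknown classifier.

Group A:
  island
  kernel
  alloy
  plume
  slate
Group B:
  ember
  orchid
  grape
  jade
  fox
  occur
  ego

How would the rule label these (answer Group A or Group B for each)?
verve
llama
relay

Group B, Group A, Group A

One predicate separates the groups cleanly: contains 'l'.
verve → no 'l' → Group B.
llama → has 'l' → Group A.
relay → has 'l' → Group A.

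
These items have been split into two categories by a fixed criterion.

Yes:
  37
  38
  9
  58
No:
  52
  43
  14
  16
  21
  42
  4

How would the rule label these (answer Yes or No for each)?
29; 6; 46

Yes, No, Yes

Every 'Yes' example satisfies: digit sum ≥ 8. None of the 'No' examples do.
29: digit sum 2+9 = 11, matches → Yes.
6: digit sum 6, fails this test → No.
46: digit sum 4+6 = 10, matches → Yes.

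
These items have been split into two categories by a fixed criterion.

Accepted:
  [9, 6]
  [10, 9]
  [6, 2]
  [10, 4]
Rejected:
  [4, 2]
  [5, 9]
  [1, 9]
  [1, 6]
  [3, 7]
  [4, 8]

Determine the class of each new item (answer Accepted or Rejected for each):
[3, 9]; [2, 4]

One predicate separates the groups cleanly: first ≥ 6.

Rejected, Rejected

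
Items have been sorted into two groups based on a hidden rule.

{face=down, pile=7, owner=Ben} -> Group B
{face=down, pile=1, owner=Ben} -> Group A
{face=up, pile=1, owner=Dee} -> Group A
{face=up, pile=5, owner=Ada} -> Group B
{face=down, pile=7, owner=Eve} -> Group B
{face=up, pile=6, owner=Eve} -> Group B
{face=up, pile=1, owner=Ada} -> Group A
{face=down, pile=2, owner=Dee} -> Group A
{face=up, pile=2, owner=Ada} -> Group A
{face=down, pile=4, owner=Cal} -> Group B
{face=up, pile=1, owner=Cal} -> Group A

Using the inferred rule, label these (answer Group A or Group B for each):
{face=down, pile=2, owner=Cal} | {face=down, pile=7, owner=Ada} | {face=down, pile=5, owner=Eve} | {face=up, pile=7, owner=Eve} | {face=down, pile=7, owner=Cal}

Group A, Group B, Group B, Group B, Group B

A rule that fits every label: pile ≤ 2 — true of each 'Group A' example, false of each 'Group B' one.
{face=down, pile=2, owner=Cal} — pile = 2, hence Group A. {face=down, pile=7, owner=Ada} — pile = 7, hence Group B. {face=down, pile=5, owner=Eve} — pile = 5, hence Group B. {face=up, pile=7, owner=Eve} — pile = 7, hence Group B. {face=down, pile=7, owner=Cal} — pile = 7, hence Group B.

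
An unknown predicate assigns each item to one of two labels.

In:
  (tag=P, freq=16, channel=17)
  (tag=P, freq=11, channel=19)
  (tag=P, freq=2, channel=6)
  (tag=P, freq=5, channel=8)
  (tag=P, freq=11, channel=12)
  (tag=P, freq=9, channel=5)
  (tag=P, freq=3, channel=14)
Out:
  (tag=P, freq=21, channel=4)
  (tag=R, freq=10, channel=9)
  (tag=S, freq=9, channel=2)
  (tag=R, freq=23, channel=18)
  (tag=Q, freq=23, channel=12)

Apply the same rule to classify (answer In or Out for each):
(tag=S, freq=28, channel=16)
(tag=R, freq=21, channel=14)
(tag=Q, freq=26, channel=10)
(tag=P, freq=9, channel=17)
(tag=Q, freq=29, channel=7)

Out, Out, Out, In, Out

The common property of the 'In' items is: tag is P AND freq ≤ 16. No 'Out' item has it.
Out: (tag=S, freq=28, channel=16), since tag is S, freq = 28.
Out: (tag=R, freq=21, channel=14), since tag is R, freq = 21.
Out: (tag=Q, freq=26, channel=10), since tag is Q, freq = 26.
In: (tag=P, freq=9, channel=17), since tag is P, freq = 9.
Out: (tag=Q, freq=29, channel=7), since tag is Q, freq = 29.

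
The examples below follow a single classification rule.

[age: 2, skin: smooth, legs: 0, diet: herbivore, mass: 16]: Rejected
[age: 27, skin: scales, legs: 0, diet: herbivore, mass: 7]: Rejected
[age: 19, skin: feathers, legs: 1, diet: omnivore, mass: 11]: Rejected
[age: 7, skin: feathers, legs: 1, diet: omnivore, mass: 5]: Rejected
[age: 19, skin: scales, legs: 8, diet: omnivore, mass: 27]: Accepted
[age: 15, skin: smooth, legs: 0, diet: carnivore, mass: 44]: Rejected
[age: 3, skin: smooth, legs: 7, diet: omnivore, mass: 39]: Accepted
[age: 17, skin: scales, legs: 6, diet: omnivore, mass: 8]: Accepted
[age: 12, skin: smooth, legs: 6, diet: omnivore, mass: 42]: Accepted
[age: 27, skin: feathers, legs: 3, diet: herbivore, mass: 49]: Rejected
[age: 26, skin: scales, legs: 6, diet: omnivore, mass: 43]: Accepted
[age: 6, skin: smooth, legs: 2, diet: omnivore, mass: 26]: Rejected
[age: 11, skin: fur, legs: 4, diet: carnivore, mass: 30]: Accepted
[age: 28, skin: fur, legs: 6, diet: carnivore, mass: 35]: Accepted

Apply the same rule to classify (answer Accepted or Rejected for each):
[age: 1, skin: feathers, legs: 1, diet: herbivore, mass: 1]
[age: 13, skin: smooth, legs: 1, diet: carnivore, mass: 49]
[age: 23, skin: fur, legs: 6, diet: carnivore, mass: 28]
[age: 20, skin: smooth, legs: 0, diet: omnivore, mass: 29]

'Accepted' ⟺ legs ≥ 4.

Rejected, Rejected, Accepted, Rejected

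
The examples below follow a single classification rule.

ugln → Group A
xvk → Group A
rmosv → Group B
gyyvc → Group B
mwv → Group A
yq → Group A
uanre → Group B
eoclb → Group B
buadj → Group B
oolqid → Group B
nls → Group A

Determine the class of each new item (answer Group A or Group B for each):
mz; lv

A rule that fits every label: length ≤ 4 — true of each 'Group A' example, false of each 'Group B' one.

Group A, Group A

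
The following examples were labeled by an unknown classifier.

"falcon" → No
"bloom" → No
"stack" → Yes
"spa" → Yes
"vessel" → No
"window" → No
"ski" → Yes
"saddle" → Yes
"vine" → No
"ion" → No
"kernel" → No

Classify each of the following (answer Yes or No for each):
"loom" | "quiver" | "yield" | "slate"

No, No, No, Yes

Looking at the examples, the only property every 'Yes' case has and every 'No' case lacks is: starts with 's'.
"loom": No (starts with 'l'). "quiver": No (starts with 'q'). "yield": No (starts with 'y'). "slate": Yes (starts with 's').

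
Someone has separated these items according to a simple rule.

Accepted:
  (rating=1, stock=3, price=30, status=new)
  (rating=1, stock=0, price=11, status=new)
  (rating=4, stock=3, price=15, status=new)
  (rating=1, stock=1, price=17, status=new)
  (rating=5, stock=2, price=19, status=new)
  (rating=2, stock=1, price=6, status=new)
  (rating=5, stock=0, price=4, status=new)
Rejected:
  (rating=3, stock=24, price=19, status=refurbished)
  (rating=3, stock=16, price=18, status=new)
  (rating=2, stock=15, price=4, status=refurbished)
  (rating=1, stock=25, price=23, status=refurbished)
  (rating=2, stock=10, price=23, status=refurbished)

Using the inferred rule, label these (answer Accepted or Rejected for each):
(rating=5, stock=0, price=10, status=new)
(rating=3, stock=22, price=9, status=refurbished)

The simplest hypothesis consistent with all the labels is: stock ≤ 3.

Accepted, Rejected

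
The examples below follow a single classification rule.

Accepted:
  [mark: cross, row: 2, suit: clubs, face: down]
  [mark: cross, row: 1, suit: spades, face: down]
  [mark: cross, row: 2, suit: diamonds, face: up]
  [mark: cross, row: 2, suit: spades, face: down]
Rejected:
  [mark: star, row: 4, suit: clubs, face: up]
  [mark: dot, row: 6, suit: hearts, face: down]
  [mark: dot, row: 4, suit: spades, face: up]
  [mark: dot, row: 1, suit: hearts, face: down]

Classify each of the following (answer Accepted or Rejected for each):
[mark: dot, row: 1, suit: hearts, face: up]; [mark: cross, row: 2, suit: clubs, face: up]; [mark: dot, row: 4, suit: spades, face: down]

Rejected, Accepted, Rejected

Looking at the examples, the only property every 'Accepted' case has and every 'Rejected' case lacks is: mark is cross.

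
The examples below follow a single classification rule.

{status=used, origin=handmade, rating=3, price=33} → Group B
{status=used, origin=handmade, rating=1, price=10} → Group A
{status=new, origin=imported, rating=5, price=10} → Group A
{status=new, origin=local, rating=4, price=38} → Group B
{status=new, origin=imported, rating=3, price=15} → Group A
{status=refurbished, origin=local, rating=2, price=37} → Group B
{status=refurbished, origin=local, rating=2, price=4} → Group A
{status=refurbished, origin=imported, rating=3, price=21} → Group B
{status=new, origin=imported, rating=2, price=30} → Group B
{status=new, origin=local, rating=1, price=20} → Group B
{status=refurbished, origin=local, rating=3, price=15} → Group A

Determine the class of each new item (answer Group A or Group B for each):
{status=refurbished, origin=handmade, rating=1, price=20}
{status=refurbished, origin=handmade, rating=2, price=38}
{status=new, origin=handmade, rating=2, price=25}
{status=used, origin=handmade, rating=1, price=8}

The pattern is that an item is 'Group A' exactly when: price ≤ 15.
{status=refurbished, origin=handmade, rating=1, price=20} — price = 20, hence Group B.
{status=refurbished, origin=handmade, rating=2, price=38} — price = 38, hence Group B.
{status=new, origin=handmade, rating=2, price=25} — price = 25, hence Group B.
{status=used, origin=handmade, rating=1, price=8} — price = 8, hence Group A.

Group B, Group B, Group B, Group A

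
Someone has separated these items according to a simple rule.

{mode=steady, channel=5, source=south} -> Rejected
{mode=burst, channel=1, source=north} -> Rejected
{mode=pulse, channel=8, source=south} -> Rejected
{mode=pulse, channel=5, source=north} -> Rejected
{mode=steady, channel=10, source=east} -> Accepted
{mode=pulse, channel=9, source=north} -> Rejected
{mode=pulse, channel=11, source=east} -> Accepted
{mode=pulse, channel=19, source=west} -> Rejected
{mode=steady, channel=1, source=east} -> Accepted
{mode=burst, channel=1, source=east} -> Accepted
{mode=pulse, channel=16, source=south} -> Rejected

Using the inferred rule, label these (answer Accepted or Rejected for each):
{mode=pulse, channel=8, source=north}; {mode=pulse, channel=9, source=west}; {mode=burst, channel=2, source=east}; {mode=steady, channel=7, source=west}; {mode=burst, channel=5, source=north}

Rejected, Rejected, Accepted, Rejected, Rejected

The rule appears to be: source is east.
Rejected: {mode=pulse, channel=8, source=north}, since source is north.
Rejected: {mode=pulse, channel=9, source=west}, since source is west.
Accepted: {mode=burst, channel=2, source=east}, since source is east.
Rejected: {mode=steady, channel=7, source=west}, since source is west.
Rejected: {mode=burst, channel=5, source=north}, since source is north.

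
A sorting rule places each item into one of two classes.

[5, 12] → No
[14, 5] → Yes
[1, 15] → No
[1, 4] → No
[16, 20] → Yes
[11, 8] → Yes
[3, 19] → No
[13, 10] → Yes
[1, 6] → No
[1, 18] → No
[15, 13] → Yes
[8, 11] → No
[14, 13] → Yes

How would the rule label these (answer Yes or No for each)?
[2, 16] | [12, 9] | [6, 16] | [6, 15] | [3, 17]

The pattern is that an item is 'Yes' exactly when: first ≥ 10.
No: [2, 16], since first 2.
Yes: [12, 9], since first 12.
No: [6, 16], since first 6.
No: [6, 15], since first 6.
No: [3, 17], since first 3.

No, Yes, No, No, No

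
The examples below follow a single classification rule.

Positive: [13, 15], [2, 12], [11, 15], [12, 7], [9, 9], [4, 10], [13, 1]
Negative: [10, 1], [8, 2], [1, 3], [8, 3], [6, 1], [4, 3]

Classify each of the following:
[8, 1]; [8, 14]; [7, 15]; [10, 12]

'Positive' ⟺ sum ≥ 14.

Negative, Positive, Positive, Positive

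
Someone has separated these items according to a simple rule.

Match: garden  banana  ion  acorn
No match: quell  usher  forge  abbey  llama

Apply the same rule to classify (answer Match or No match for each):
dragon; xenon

Match, Match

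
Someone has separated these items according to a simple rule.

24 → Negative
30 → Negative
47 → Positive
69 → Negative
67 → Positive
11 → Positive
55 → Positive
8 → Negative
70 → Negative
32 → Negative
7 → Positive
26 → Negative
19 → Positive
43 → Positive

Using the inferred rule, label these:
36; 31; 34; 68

Negative, Positive, Negative, Negative

The common property of the 'Positive' items is: ≡ 3 (mod 4). No 'Negative' item has it.
36: 36 mod 4 = 0, doesn't match → Negative. 31: 31 mod 4 = 3, fits → Positive. 34: 34 mod 4 = 2, doesn't match → Negative. 68: 68 mod 4 = 0, doesn't match → Negative.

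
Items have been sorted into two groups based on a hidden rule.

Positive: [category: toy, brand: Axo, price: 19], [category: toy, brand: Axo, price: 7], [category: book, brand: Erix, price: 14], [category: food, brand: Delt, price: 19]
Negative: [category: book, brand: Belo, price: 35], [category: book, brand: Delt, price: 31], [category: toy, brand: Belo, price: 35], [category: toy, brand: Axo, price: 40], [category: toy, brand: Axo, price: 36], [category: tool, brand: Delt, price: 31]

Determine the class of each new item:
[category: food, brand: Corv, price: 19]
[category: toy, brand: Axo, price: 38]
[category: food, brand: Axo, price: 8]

Positive, Negative, Positive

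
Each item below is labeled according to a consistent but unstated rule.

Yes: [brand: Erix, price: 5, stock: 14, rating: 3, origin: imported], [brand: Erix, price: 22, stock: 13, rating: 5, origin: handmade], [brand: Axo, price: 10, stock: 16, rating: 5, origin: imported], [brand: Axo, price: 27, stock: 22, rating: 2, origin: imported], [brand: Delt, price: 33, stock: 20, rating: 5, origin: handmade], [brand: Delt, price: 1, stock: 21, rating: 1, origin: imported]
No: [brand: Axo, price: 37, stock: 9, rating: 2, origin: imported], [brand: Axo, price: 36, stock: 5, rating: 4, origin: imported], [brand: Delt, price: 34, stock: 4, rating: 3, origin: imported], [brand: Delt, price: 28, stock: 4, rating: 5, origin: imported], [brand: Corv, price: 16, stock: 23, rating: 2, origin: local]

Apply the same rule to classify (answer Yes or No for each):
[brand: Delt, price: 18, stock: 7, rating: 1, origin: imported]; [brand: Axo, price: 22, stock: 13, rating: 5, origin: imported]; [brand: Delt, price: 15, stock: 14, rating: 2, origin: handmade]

No, Yes, Yes

The pattern is that an item is 'Yes' exactly when: stock ≥ 13 AND stock ≤ 22.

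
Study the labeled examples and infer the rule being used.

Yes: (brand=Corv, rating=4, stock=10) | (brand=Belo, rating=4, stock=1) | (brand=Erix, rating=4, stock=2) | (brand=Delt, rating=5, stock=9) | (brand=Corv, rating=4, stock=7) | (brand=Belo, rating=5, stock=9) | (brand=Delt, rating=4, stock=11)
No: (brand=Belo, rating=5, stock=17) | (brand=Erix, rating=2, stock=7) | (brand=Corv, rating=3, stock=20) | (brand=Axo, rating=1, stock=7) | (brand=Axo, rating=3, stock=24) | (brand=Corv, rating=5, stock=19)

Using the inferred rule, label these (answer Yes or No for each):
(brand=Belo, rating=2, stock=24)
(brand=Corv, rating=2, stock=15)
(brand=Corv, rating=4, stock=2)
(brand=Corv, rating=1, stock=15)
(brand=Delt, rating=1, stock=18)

No, No, Yes, No, No

The rule appears to be: stock ≤ 11 AND rating ≥ 3.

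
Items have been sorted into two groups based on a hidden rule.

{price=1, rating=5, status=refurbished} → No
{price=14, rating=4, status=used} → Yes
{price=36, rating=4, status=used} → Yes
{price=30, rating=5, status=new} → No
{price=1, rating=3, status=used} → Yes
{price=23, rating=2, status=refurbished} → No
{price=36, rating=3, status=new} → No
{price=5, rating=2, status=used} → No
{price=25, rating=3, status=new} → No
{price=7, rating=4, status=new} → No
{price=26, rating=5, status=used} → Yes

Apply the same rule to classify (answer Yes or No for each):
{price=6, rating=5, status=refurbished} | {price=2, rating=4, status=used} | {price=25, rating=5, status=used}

No, Yes, Yes

The rule appears to be: status is used AND rating ≥ 3.
{price=6, rating=5, status=refurbished}: status is refurbished, rating = 5, lacks this property → No.
{price=2, rating=4, status=used}: status is used, rating = 4, fits → Yes.
{price=25, rating=5, status=used}: status is used, rating = 5, fits → Yes.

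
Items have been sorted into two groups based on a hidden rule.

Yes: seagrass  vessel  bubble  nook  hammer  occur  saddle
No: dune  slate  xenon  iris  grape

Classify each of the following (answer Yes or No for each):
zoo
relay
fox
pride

Yes, No, No, No

'Yes' ⟺ has a double letter.
zoo: Yes ('oo' doubled).
relay: No (no doubled letter).
fox: No (no doubled letter).
pride: No (no doubled letter).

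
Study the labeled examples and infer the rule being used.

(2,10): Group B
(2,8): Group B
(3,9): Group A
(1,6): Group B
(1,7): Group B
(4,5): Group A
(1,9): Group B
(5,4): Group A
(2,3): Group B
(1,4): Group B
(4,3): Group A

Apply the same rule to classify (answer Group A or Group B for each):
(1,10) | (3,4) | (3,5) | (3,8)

Group B, Group A, Group A, Group A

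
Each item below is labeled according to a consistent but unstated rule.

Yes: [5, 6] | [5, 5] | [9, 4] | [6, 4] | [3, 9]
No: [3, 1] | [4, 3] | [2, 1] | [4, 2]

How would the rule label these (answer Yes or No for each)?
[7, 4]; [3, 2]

Yes, No

Rule: sum ≥ 10. This holds for each 'Yes' example and fails for each 'No' one.
[7, 4]: Yes (7+4 = 11).
[3, 2]: No (3+2 = 5).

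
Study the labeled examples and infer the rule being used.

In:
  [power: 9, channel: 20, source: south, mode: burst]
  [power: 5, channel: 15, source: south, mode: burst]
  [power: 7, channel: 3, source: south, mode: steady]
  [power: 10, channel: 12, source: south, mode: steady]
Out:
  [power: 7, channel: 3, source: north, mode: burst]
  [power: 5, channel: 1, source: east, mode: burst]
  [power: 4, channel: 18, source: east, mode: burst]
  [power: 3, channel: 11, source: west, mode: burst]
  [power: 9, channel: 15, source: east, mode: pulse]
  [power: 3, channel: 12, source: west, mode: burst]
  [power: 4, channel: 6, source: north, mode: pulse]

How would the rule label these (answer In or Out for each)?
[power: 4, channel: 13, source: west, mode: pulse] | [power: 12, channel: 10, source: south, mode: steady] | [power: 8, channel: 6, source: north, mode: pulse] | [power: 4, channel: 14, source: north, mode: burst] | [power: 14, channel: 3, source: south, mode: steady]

Out, In, Out, Out, In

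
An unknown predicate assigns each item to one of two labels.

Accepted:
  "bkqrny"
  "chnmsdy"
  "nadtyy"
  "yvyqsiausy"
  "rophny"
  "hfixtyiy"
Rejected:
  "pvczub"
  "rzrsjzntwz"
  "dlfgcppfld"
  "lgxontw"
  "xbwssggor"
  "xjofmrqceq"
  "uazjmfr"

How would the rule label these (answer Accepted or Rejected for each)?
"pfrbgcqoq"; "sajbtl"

Rejected, Rejected

The simplest hypothesis consistent with all the labels is: contains 'y'.
"pfrbgcqoq" → no 'y' → Rejected.
"sajbtl" → no 'y' → Rejected.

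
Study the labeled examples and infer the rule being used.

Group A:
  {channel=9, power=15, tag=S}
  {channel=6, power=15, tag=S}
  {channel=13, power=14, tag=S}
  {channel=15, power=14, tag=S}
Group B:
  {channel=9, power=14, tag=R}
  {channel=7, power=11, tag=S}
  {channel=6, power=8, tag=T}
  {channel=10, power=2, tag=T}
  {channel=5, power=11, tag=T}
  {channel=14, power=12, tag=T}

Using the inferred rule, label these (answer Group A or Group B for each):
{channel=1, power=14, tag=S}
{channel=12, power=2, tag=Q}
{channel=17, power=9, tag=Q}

All 'Group A' examples share one property — tag is S AND power ≥ 12 — and every 'Group B' example lacks it.
{channel=1, power=14, tag=S}: tag is S, power = 14, fits → Group A. {channel=12, power=2, tag=Q}: tag is Q, power = 2, lacks this property → Group B. {channel=17, power=9, tag=Q}: tag is Q, power = 9, lacks this property → Group B.

Group A, Group B, Group B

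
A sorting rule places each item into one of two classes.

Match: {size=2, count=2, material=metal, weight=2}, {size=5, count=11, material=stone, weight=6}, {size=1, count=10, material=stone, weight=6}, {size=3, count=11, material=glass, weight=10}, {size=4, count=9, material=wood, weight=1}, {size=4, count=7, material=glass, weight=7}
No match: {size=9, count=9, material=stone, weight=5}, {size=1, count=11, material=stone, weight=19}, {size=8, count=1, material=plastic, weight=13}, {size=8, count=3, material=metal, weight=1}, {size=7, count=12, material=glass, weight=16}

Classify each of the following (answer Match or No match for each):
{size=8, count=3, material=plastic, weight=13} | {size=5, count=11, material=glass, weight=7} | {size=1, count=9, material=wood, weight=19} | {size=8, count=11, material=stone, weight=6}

The classifier is using: size ≤ 5 AND weight ≤ 10.
{size=8, count=3, material=plastic, weight=13}: No match (size = 8, weight = 13).
{size=5, count=11, material=glass, weight=7}: Match (size = 5, weight = 7).
{size=1, count=9, material=wood, weight=19}: No match (size = 1, weight = 19).
{size=8, count=11, material=stone, weight=6}: No match (size = 8, weight = 6).

No match, Match, No match, No match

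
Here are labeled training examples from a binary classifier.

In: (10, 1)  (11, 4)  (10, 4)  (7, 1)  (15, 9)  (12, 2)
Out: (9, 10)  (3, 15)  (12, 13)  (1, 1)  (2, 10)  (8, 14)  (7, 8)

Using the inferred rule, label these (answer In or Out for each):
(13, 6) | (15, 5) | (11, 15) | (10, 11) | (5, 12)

In, In, Out, Out, Out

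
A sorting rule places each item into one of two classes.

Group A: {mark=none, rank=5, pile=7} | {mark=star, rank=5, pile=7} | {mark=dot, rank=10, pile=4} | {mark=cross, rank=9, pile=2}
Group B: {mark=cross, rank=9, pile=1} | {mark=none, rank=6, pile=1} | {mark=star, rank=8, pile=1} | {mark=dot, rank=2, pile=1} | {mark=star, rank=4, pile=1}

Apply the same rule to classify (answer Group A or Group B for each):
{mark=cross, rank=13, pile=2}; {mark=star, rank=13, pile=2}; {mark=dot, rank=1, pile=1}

Group A, Group A, Group B

A rule that fits every label: pile ≥ 2 — true of each 'Group A' example, false of each 'Group B' one.
{mark=cross, rank=13, pile=2}: pile = 2, matches → Group A.
{mark=star, rank=13, pile=2}: pile = 2, matches → Group A.
{mark=dot, rank=1, pile=1}: pile = 1, does not fit → Group B.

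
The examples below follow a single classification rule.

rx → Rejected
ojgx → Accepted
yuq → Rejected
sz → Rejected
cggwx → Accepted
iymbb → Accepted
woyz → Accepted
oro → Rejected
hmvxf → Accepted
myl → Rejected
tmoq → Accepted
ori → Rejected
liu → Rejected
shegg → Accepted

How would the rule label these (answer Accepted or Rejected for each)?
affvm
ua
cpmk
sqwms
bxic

Rule: length ≥ 4. This holds for each 'Accepted' example and fails for each 'Rejected' one.

Accepted, Rejected, Accepted, Accepted, Accepted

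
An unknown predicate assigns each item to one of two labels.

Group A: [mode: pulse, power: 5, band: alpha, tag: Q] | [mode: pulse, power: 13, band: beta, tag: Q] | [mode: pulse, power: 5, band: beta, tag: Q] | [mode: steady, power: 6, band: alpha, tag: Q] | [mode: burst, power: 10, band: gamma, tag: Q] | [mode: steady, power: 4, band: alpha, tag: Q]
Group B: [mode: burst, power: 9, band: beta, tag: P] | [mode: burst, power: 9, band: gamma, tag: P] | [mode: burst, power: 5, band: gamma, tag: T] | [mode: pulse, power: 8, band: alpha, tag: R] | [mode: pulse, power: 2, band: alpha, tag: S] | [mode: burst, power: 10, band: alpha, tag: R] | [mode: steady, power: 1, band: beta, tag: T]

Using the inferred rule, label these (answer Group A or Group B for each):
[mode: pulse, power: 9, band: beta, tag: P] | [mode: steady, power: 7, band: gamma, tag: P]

The classifier is using: tag is Q.
[mode: pulse, power: 9, band: beta, tag: P]: Group B (tag is P).
[mode: steady, power: 7, band: gamma, tag: P]: Group B (tag is P).

Group B, Group B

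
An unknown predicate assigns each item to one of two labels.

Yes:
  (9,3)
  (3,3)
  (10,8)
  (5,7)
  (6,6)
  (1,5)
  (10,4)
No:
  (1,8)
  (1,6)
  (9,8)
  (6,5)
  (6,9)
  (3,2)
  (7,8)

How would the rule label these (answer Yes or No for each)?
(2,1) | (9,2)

'Yes' ⟺ sum is even.
(2,1): 2+1 = 3 — fails the rule, so No. (9,2): 9+2 = 11 — fails the rule, so No.

No, No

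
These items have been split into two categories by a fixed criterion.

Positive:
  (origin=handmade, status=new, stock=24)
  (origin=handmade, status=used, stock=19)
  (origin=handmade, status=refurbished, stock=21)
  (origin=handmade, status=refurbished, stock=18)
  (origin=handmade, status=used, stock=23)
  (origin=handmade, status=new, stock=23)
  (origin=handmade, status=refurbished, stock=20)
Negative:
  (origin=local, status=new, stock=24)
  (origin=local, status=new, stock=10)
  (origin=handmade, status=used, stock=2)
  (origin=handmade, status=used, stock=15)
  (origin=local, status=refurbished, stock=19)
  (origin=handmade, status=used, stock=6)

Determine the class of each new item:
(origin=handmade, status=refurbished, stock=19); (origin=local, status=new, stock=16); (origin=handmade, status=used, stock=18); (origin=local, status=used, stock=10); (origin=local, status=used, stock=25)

The rule appears to be: origin is handmade AND stock ≥ 18.
(origin=handmade, status=refurbished, stock=19) → origin is handmade, stock = 19 → Positive.
(origin=local, status=new, stock=16) → origin is local, stock = 16 → Negative.
(origin=handmade, status=used, stock=18) → origin is handmade, stock = 18 → Positive.
(origin=local, status=used, stock=10) → origin is local, stock = 10 → Negative.
(origin=local, status=used, stock=25) → origin is local, stock = 25 → Negative.

Positive, Negative, Positive, Negative, Negative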